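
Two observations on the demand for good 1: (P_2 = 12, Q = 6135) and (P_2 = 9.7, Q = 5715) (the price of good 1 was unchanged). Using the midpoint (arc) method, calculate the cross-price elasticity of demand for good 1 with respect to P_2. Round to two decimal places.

0.33

ΔQ_1 = 5715 − 6135 = -420; ΔP_2 = 9.7 − 12 = -2.3.
Midpoints: Q̄_1 = 5925.0, P̄_2 = 10.85.
ε = (ΔQ_1/Q̄_1)/(ΔP_2/P̄_2) = (-420/5925.0)/(-2.3/10.85) ≈ 0.33.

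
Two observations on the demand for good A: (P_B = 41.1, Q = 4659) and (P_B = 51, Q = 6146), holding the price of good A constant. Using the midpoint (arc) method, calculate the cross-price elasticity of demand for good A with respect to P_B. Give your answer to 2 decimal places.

ΔQ_A = 6146 − 4659 = 1487; ΔP_B = 51 − 41.1 = 9.9.
Midpoints: Q̄_A = 5402.5, P̄_B = 46.05.
ε = (ΔQ_A/Q̄_A)/(ΔP_B/P̄_B) = (1487/5402.5)/(9.9/46.05) ≈ 1.28.
ε > 0: good A and good B are substitutes.

1.28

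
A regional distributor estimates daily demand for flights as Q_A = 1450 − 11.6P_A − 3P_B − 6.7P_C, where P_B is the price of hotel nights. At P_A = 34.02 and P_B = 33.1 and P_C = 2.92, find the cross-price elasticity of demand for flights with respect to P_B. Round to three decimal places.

At P_A = 34.02 and P_B = 33.1 and P_C = 2.92: Q_A = 936.504.
∂Q_A/∂P_B = -3.
ε = (∂Q_A/∂P_B)(P_B/Q_A) = -3 × (33.1/936.504) ≈ -0.106.
Since ε < 0, flights and hotel nights are complements.

-0.106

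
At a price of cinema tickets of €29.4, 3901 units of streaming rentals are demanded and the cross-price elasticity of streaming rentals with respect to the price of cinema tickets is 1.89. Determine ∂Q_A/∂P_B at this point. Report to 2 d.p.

ε = (∂Q_A/∂P_B)·(P_B/Q_A) ⇒ ∂Q_A/∂P_B = ε·Q_A/P_B = 1.89 × 3901/29.4 ≈ 250.78.

250.78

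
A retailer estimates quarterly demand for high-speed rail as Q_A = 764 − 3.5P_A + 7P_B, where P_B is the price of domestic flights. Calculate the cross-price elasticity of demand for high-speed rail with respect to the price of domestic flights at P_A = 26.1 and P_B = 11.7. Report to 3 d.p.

At P_A = 26.1 and P_B = 11.7: Q_A = 754.55.
∂Q_A/∂P_B = 7.
ε = (∂Q_A/∂P_B)(P_B/Q_A) = 7 × (11.7/754.55) ≈ 0.109.

0.109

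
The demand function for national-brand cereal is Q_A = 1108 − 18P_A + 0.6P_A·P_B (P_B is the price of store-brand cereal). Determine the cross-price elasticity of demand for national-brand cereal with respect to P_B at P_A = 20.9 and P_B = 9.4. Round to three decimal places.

At P_A = 20.9 and P_B = 9.4: Q_A = 849.676.
∂Q_A/∂P_B = 0.6P_A = 0.6(20.9) = 12.5400.
ε = (∂Q_A/∂P_B)(P_B/Q_A) = 12.5400 × (9.4/849.676) ≈ 0.139.
ε > 0: substitutes.

0.139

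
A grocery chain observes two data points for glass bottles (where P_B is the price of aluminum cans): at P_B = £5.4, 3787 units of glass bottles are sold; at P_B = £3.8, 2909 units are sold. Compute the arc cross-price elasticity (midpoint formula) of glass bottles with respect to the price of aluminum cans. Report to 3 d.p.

0.754

ΔQ_A = 2909 − 3787 = -878; ΔP_B = 3.8 − 5.4 = -1.6.
Midpoints: Q̄_A = 3348.0, P̄_B = 4.60.
ε = (ΔQ_A/Q̄_A)/(ΔP_B/P̄_B) = (-878/3348.0)/(-1.6/4.60) ≈ 0.754.
ε > 0: glass bottles and aluminum cans are substitutes.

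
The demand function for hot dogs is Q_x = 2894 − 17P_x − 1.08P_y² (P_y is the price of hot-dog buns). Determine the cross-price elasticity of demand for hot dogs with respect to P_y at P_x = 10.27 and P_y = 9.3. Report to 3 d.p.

At P_x = 10.27 and P_y = 9.3: Q_x = 2626.001.
∂Q_x/∂P_y = -2.16P_y = -2.16(9.3) = -20.0880.
ε = (∂Q_x/∂P_y)(P_y/Q_x) = -20.0880 × (9.3/2626.001) ≈ -0.071.
ε < 0: complements.

-0.071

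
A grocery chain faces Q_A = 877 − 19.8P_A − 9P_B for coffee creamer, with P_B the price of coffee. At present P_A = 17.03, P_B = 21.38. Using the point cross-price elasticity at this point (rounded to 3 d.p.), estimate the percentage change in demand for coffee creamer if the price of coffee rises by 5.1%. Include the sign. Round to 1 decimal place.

-2.8%

At P_A = 17.03, P_B = 21.38: Q_A = 347.386.
∂Q_A/∂P_B = -9.
ε = (∂Q_A/∂P_B)(P_B/Q_A) = -9.0000 × 21.38/347.386 ≈ -0.554.
%ΔQ_A ≈ ε × %ΔP_B = -0.554 × (5.1%) = -2.8%.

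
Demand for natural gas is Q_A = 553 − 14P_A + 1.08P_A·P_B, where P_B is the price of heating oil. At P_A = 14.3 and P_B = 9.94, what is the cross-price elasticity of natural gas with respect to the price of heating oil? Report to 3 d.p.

At P_A = 14.3 and P_B = 9.94: Q_A = 506.313.
∂Q_A/∂P_B = 1.08P_A = 1.08(14.3) = 15.4440.
ε = (∂Q_A/∂P_B)(P_B/Q_A) = 15.4440 × (9.94/506.313) ≈ 0.303.

0.303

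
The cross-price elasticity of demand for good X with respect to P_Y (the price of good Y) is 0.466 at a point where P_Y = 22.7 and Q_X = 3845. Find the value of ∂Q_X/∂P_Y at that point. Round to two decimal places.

ε = (∂Q_X/∂P_Y)·(P_Y/Q_X) ⇒ ∂Q_X/∂P_Y = ε·Q_X/P_Y = 0.466 × 3845/22.7 ≈ 78.93.

78.93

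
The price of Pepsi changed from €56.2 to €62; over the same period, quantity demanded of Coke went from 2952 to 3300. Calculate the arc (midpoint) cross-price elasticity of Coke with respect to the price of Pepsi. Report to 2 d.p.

1.13

ΔQ_A = 3300 − 2952 = 348; ΔP_B = 62 − 56.2 = 5.8.
Midpoints: Q̄_A = 3126.0, P̄_B = 59.10.
ε = (ΔQ_A/Q̄_A)/(ΔP_B/P̄_B) = (348/3126.0)/(5.8/59.10) ≈ 1.13.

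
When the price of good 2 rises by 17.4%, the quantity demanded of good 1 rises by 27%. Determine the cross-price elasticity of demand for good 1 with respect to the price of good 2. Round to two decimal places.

1.55

ε = (%ΔQ of good 1) / (%ΔP of good 2) = (27%) / (17.4%) ≈ 1.55.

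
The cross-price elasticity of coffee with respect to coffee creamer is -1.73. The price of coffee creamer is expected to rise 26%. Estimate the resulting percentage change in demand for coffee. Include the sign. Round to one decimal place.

-45.0%

%ΔQ ≈ ε × %ΔP of coffee creamer = -1.73 × (26%) = -45.0%.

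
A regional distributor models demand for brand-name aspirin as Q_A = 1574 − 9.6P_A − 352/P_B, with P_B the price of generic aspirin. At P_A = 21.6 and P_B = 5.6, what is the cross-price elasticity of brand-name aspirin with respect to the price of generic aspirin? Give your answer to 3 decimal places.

At P_A = 21.6 and P_B = 5.6: Q_A = 1303.783.
∂Q_A/∂P_B = 352/P_B² = 11.2245.
ε = (∂Q_A/∂P_B)(P_B/Q_A) = 11.2245 × (5.6/1303.783) ≈ 0.048.
ε > 0: substitutes.

0.048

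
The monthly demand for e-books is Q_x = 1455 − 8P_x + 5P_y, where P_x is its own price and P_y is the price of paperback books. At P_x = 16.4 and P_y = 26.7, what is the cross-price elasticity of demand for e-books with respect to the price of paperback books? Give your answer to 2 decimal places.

At P_x = 16.4 and P_y = 26.7: Q_x = 1457.3.
∂Q_x/∂P_y = 5.
ε = (∂Q_x/∂P_y)(P_y/Q_x) = 5 × (26.7/1457.3) ≈ 0.09.
Since ε > 0, e-books and paperback books are substitutes.

0.09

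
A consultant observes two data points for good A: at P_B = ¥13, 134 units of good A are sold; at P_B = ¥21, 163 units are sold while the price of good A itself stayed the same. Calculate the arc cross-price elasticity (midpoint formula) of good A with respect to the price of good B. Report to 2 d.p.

ΔQ_A = 163 − 134 = 29; ΔP_B = 21 − 13 = 8.
Midpoints: Q̄_A = 148.5, P̄_B = 17.00.
ε = (ΔQ_A/Q̄_A)/(ΔP_B/P̄_B) = (29/148.5)/(8/17.00) ≈ 0.41.

0.41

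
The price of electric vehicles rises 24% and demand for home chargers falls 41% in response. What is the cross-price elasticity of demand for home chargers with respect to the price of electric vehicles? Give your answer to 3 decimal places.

-1.708

ε = (%ΔQ of home chargers) / (%ΔP of electric vehicles) = (-41%) / (24%) ≈ -1.708.
Negative cross-price elasticity: complements.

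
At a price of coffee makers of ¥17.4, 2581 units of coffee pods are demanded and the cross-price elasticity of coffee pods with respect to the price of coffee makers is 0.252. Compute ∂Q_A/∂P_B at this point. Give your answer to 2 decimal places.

ε = (∂Q_A/∂P_B)·(P_B/Q_A) ⇒ ∂Q_A/∂P_B = ε·Q_A/P_B = 0.252 × 2581/17.4 ≈ 37.38.

37.38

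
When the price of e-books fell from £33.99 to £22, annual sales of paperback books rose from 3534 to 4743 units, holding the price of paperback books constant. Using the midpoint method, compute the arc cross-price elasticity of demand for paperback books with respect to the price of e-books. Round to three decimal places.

ΔQ_A = 4743 − 3534 = 1209; ΔP_B = 22 − 33.99 = -11.99.
Midpoints: Q̄_A = 4138.5, P̄_B = 28.00.
ε = (ΔQ_A/Q̄_A)/(ΔP_B/P̄_B) = (1209/4138.5)/(-11.99/28.00) ≈ -0.682.
ε < 0: paperback books and e-books are complements.

-0.682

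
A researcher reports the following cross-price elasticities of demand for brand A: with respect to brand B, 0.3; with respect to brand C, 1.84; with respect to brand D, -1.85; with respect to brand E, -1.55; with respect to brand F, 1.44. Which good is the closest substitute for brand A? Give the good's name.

Substitutes have ε > 0. Among the positive values, 1.84 (brand C) is largest.

brand C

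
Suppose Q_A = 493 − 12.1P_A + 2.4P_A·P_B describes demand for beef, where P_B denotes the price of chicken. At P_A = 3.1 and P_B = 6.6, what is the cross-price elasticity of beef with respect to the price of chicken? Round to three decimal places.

At P_A = 3.1 and P_B = 6.6: Q_A = 504.594.
∂Q_A/∂P_B = 2.4P_A = 2.4(3.1) = 7.4400.
ε = (∂Q_A/∂P_B)(P_B/Q_A) = 7.4400 × (6.6/504.594) ≈ 0.097.
ε > 0: substitutes.

0.097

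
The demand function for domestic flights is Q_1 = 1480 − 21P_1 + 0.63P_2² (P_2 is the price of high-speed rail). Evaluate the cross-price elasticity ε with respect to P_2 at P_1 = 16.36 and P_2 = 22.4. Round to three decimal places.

0.435

At P_1 = 16.36 and P_2 = 22.4: Q_1 = 1452.549.
∂Q_1/∂P_2 = 1.26P_2 = 1.26(22.4) = 28.2240.
ε = (∂Q_1/∂P_2)(P_2/Q_1) = 28.2240 × (22.4/1452.549) ≈ 0.435.
ε > 0: substitutes.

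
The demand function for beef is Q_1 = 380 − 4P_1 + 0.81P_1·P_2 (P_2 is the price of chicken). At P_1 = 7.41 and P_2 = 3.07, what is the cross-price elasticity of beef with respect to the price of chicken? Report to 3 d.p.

0.050

At P_1 = 7.41 and P_2 = 3.07: Q_1 = 368.786.
∂Q_1/∂P_2 = 0.81P_1 = 0.81(7.41) = 6.0021.
ε = (∂Q_1/∂P_2)(P_2/Q_1) = 6.0021 × (3.07/368.786) ≈ 0.050.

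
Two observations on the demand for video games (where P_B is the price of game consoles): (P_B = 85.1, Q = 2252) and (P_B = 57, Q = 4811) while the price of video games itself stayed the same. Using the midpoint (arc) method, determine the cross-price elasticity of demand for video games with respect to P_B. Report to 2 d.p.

-1.83

ΔQ_A = 4811 − 2252 = 2559; ΔP_B = 57 − 85.1 = -28.1.
Midpoints: Q̄_A = 3531.5, P̄_B = 71.05.
ε = (ΔQ_A/Q̄_A)/(ΔP_B/P̄_B) = (2559/3531.5)/(-28.1/71.05) ≈ -1.83.
ε < 0: video games and game consoles are complements.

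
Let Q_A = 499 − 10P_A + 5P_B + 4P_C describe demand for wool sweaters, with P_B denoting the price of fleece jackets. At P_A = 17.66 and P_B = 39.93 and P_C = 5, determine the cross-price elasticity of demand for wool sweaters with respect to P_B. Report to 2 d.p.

0.37

At P_A = 17.66 and P_B = 39.93 and P_C = 5: Q_A = 542.05.
∂Q_A/∂P_B = 5.
ε = (∂Q_A/∂P_B)(P_B/Q_A) = 5 × (39.93/542.05) ≈ 0.37.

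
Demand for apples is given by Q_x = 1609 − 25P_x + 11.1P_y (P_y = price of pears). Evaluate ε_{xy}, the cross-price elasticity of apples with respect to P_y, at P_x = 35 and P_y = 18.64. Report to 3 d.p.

0.220

At P_x = 35 and P_y = 18.64: Q_x = 940.904.
∂Q_x/∂P_y = 11.1.
ε = (∂Q_x/∂P_y)(P_y/Q_x) = 11.1 × (18.64/940.904) ≈ 0.220.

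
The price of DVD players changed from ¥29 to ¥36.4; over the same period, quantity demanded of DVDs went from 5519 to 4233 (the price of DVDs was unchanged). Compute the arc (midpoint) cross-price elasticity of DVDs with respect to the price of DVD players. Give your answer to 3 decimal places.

-1.165

ΔQ_A = 4233 − 5519 = -1286; ΔP_B = 36.4 − 29 = 7.4.
Midpoints: Q̄_A = 4876.0, P̄_B = 32.70.
ε = (ΔQ_A/Q̄_A)/(ΔP_B/P̄_B) = (-1286/4876.0)/(7.4/32.70) ≈ -1.165.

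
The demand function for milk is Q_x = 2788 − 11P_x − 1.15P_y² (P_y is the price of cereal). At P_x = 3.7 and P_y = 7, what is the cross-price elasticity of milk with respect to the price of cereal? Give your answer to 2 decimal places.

-0.04

At P_x = 3.7 and P_y = 7: Q_x = 2690.95.
∂Q_x/∂P_y = -2.3P_y = -2.3(7) = -16.1000.
ε = (∂Q_x/∂P_y)(P_y/Q_x) = -16.1000 × (7/2690.95) ≈ -0.04.
ε < 0: complements.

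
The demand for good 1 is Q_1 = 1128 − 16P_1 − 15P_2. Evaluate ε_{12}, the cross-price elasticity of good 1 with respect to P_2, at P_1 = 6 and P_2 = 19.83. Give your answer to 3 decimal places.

At P_1 = 6 and P_2 = 19.83: Q_1 = 734.55.
∂Q_1/∂P_2 = -15.
ε = (∂Q_1/∂P_2)(P_2/Q_1) = -15 × (19.83/734.55) ≈ -0.405.

-0.405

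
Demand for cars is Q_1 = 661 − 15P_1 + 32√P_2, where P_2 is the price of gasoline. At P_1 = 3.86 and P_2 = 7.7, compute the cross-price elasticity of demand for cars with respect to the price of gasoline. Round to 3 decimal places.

At P_1 = 3.86 and P_2 = 7.7: Q_1 = 691.896.
∂Q_1/∂P_2 = 32/(2√P_2) = 32/(2√7.7) = 5.7660.
ε = (∂Q_1/∂P_2)(P_2/Q_1) = 5.7660 × (7.7/691.896) ≈ 0.064.
ε > 0: substitutes.

0.064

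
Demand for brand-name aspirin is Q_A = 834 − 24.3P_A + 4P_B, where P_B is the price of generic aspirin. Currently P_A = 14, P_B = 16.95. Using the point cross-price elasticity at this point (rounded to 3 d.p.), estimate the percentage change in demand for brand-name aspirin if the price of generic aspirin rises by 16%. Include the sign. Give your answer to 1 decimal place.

At P_A = 14, P_B = 16.95: Q_A = 561.6.
∂Q_A/∂P_B = 4.
ε = (∂Q_A/∂P_B)(P_B/Q_A) = 4.0000 × 16.95/561.6 ≈ 0.121.
%ΔQ_A ≈ ε × %ΔP_B = 0.121 × (16%) = 1.9%.

1.9%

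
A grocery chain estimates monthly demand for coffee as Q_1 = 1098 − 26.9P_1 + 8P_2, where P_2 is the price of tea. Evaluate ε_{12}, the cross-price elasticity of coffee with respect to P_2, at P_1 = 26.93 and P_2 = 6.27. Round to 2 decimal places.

At P_1 = 26.93 and P_2 = 6.27: Q_1 = 423.743.
∂Q_1/∂P_2 = 8.
ε = (∂Q_1/∂P_2)(P_2/Q_1) = 8 × (6.27/423.743) ≈ 0.12.
Since ε > 0, coffee and tea are substitutes.

0.12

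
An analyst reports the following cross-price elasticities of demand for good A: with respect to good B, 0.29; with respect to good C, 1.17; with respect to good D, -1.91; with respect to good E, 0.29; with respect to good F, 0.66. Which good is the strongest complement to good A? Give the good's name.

Complements have ε < 0. The most negative value is -1.91 (good D).

good D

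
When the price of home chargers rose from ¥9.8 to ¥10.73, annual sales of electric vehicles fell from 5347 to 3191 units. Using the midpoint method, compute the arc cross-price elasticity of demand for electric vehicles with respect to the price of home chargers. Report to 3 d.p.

-5.574

ΔQ_A = 3191 − 5347 = -2156; ΔP_B = 10.73 − 9.8 = 0.93.
Midpoints: Q̄_A = 4269.0, P̄_B = 10.27.
ε = (ΔQ_A/Q̄_A)/(ΔP_B/P̄_B) = (-2156/4269.0)/(0.93/10.27) ≈ -5.574.
ε < 0: electric vehicles and home chargers are complements.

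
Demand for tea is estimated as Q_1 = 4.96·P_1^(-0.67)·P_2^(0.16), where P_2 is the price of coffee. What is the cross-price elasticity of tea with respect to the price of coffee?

In a log-linear (constant-elasticity) demand function, the coefficient on the exponent of P_2 is the cross-price elasticity.
ε = 0.16. Positive, so tea and coffee are substitutes.

0.16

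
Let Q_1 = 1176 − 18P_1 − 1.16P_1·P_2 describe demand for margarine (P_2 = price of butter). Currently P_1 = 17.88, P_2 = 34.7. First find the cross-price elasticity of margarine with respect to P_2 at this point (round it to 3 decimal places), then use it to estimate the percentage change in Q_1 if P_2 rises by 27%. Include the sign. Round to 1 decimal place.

-144.5%

At P_1 = 17.88, P_2 = 34.7: Q_1 = 134.454.
∂Q_1/∂P_2 = -1.16P_1 = -20.7408.
ε = (∂Q_1/∂P_2)(P_2/Q_1) = -20.7408 × 34.7/134.454 ≈ -5.353.
%ΔQ_1 ≈ ε × %ΔP_2 = -5.353 × (27%) = -144.5%.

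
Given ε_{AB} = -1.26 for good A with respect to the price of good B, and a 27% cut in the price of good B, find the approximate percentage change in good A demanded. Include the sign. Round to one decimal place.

34.0%

%ΔQ ≈ ε × %ΔP of good B = -1.26 × (-27%) = 34.0%.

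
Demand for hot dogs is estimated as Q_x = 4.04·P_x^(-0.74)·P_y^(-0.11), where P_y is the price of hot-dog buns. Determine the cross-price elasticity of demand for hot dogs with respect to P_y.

-0.11

In a log-linear (constant-elasticity) demand function, the coefficient on the exponent of P_y is the cross-price elasticity.
ε = -0.11. Negative, so hot dogs and hot-dog buns are complements.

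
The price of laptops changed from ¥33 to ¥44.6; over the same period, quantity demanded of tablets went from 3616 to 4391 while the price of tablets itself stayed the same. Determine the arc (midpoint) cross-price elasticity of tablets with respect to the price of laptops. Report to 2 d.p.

0.65

ΔQ_A = 4391 − 3616 = 775; ΔP_B = 44.6 − 33 = 11.6.
Midpoints: Q̄_A = 4003.5, P̄_B = 38.80.
ε = (ΔQ_A/Q̄_A)/(ΔP_B/P̄_B) = (775/4003.5)/(11.6/38.80) ≈ 0.65.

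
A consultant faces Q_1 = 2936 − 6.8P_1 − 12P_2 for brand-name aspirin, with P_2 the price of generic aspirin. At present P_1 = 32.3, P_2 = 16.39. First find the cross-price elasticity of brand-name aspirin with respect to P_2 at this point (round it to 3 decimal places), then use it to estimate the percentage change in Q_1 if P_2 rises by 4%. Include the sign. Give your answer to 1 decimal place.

-0.3%

At P_1 = 32.3, P_2 = 16.39: Q_1 = 2519.68.
∂Q_1/∂P_2 = -12.
ε = (∂Q_1/∂P_2)(P_2/Q_1) = -12.0000 × 16.39/2519.68 ≈ -0.078.
%ΔQ_1 ≈ ε × %ΔP_2 = -0.078 × (4%) = -0.3%.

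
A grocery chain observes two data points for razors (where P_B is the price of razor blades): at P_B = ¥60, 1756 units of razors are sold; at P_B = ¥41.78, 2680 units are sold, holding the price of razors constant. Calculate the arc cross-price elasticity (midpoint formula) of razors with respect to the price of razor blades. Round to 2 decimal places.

-1.16

ΔQ_A = 2680 − 1756 = 924; ΔP_B = 41.78 − 60 = -18.22.
Midpoints: Q̄_A = 2218.0, P̄_B = 50.89.
ε = (ΔQ_A/Q̄_A)/(ΔP_B/P̄_B) = (924/2218.0)/(-18.22/50.89) ≈ -1.16.
ε < 0: razors and razor blades are complements.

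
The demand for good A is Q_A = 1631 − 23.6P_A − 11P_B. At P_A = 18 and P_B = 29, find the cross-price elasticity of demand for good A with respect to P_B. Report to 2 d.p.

At P_A = 18 and P_B = 29: Q_A = 887.2.
∂Q_A/∂P_B = -11.
ε = (∂Q_A/∂P_B)(P_B/Q_A) = -11 × (29/887.2) ≈ -0.36.

-0.36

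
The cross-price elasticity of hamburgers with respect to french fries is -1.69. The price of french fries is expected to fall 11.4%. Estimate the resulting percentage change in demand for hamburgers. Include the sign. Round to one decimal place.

19.3%

%ΔQ ≈ ε × %ΔP of french fries = -1.69 × (-11.4%) = 19.3%.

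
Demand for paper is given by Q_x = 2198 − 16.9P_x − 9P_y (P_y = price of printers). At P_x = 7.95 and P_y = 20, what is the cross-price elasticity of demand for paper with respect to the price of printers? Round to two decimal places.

-0.10

At P_x = 7.95 and P_y = 20: Q_x = 1883.645.
∂Q_x/∂P_y = -9.
ε = (∂Q_x/∂P_y)(P_y/Q_x) = -9 × (20/1883.645) ≈ -0.10.
Since ε < 0, paper and printers are complements.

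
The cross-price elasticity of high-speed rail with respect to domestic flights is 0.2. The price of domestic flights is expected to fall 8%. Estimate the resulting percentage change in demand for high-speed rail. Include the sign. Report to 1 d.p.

-1.6%

%ΔQ ≈ ε × %ΔP of domestic flights = 0.2 × (-8%) = -1.6%.
Demand for high-speed rail falls by about 1.6%.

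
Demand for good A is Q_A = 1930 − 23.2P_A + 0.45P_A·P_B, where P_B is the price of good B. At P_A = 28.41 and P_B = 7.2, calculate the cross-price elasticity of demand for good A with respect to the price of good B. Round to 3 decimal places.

0.068

At P_A = 28.41 and P_B = 7.2: Q_A = 1362.936.
∂Q_A/∂P_B = 0.45P_A = 0.45(28.41) = 12.7845.
ε = (∂Q_A/∂P_B)(P_B/Q_A) = 12.7845 × (7.2/1362.936) ≈ 0.068.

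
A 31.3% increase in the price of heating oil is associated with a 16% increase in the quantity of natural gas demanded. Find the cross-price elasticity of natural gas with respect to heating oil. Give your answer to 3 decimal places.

0.511

ε = (%ΔQ of natural gas) / (%ΔP of heating oil) = (16%) / (31.3%) ≈ 0.511.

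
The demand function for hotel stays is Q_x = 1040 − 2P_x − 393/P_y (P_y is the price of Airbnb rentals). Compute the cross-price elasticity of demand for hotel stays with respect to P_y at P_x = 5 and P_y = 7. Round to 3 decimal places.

0.058

At P_x = 5 and P_y = 7: Q_x = 973.857.
∂Q_x/∂P_y = 393/P_y² = 8.0204.
ε = (∂Q_x/∂P_y)(P_y/Q_x) = 8.0204 × (7/973.857) ≈ 0.058.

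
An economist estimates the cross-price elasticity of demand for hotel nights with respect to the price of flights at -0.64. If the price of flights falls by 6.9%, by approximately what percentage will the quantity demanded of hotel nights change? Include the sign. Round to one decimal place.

%ΔQ ≈ ε × %ΔP of flights = -0.64 × (-6.9%) = 4.4%.

4.4%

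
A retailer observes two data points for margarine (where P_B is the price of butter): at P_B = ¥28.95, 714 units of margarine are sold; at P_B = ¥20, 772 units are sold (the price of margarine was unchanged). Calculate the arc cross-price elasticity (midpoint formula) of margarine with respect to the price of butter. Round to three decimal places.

ΔQ_A = 772 − 714 = 58; ΔP_B = 20 − 28.95 = -8.95.
Midpoints: Q̄_A = 743.0, P̄_B = 24.48.
ε = (ΔQ_A/Q̄_A)/(ΔP_B/P̄_B) = (58/743.0)/(-8.95/24.48) ≈ -0.213.
ε < 0: margarine and butter are complements.

-0.213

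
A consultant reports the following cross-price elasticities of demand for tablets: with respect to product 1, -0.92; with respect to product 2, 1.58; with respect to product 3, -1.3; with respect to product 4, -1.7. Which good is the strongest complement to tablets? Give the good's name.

product 4

Complements have ε < 0. The most negative value is -1.7 (product 4).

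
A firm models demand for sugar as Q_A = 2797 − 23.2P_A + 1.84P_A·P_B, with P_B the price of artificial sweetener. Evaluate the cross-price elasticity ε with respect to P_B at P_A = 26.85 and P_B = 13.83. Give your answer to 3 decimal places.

0.239

At P_A = 26.85 and P_B = 13.83: Q_A = 2857.337.
∂Q_A/∂P_B = 1.84P_A = 1.84(26.85) = 49.4040.
ε = (∂Q_A/∂P_B)(P_B/Q_A) = 49.4040 × (13.83/2857.337) ≈ 0.239.
ε > 0: substitutes.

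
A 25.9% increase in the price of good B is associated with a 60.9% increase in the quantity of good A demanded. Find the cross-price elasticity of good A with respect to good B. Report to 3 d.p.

ε = (%ΔQ of good A) / (%ΔP of good B) = (60.9%) / (25.9%) ≈ 2.351.
Positive cross-price elasticity: substitutes.

2.351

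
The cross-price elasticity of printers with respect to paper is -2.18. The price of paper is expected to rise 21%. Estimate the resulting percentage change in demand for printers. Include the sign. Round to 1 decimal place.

-45.8%

%ΔQ ≈ ε × %ΔP of paper = -2.18 × (21%) = -45.8%.
Demand for printers falls by about 45.8%.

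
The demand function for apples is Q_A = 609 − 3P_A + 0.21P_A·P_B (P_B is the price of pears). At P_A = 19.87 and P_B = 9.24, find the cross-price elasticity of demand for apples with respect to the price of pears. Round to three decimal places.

At P_A = 19.87 and P_B = 9.24: Q_A = 587.946.
∂Q_A/∂P_B = 0.21P_A = 0.21(19.87) = 4.1727.
ε = (∂Q_A/∂P_B)(P_B/Q_A) = 4.1727 × (9.24/587.946) ≈ 0.066.
ε > 0: substitutes.

0.066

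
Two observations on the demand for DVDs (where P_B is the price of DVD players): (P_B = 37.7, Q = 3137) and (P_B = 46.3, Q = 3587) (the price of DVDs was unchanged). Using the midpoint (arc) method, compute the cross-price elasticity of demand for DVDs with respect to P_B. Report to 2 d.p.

ΔQ_A = 3587 − 3137 = 450; ΔP_B = 46.3 − 37.7 = 8.6.
Midpoints: Q̄_A = 3362.0, P̄_B = 42.00.
ε = (ΔQ_A/Q̄_A)/(ΔP_B/P̄_B) = (450/3362.0)/(8.6/42.00) ≈ 0.65.
ε > 0: DVDs and DVD players are substitutes.

0.65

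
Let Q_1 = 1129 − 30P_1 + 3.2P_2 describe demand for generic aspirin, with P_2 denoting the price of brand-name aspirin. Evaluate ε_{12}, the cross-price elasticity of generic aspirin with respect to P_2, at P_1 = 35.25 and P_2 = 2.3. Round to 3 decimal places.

0.093

At P_1 = 35.25 and P_2 = 2.3: Q_1 = 78.86.
∂Q_1/∂P_2 = 3.2.
ε = (∂Q_1/∂P_2)(P_2/Q_1) = 3.2 × (2.3/78.86) ≈ 0.093.
Since ε > 0, generic aspirin and brand-name aspirin are substitutes.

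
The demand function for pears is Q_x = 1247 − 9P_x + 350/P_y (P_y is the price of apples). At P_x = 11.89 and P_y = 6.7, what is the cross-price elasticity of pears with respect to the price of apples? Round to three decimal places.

At P_x = 11.89 and P_y = 6.7: Q_x = 1192.229.
∂Q_x/∂P_y = −350/P_y² = -7.7968.
ε = (∂Q_x/∂P_y)(P_y/Q_x) = -7.7968 × (6.7/1192.229) ≈ -0.044.

-0.044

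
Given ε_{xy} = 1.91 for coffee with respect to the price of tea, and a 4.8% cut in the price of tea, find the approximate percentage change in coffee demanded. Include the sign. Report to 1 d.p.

-9.2%

%ΔQ ≈ ε × %ΔP of tea = 1.91 × (-4.8%) = -9.2%.
Demand for coffee falls by about 9.2%.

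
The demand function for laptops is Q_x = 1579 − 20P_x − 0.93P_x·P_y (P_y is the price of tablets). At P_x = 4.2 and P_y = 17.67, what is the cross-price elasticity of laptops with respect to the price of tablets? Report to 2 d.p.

-0.05

At P_x = 4.2 and P_y = 17.67: Q_x = 1425.981.
∂Q_x/∂P_y = -0.93P_x = -0.93(4.2) = -3.9060.
ε = (∂Q_x/∂P_y)(P_y/Q_x) = -3.9060 × (17.67/1425.981) ≈ -0.05.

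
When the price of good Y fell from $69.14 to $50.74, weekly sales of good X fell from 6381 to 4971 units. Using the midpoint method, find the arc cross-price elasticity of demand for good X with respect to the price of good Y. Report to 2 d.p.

ΔQ_X = 4971 − 6381 = -1410; ΔP_Y = 50.74 − 69.14 = -18.4.
Midpoints: Q̄_X = 5676.0, P̄_Y = 59.94.
ε = (ΔQ_X/Q̄_X)/(ΔP_Y/P̄_Y) = (-1410/5676.0)/(-18.4/59.94) ≈ 0.81.

0.81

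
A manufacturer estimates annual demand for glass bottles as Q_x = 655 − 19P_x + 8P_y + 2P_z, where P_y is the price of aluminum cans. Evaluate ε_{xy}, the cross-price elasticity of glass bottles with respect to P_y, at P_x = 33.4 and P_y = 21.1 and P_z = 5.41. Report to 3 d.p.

0.844

At P_x = 33.4 and P_y = 21.1 and P_z = 5.41: Q_x = 200.02.
∂Q_x/∂P_y = 8.
ε = (∂Q_x/∂P_y)(P_y/Q_x) = 8 × (21.1/200.02) ≈ 0.844.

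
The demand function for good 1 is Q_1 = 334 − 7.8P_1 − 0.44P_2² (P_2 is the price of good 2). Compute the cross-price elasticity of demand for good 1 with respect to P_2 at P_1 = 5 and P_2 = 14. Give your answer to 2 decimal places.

-0.83

At P_1 = 5 and P_2 = 14: Q_1 = 208.76.
∂Q_1/∂P_2 = -0.88P_2 = -0.88(14) = -12.3200.
ε = (∂Q_1/∂P_2)(P_2/Q_1) = -12.3200 × (14/208.76) ≈ -0.83.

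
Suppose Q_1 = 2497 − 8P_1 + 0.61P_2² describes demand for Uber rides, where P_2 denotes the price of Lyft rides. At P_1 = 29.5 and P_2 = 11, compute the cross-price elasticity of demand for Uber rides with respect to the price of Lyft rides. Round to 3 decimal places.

At P_1 = 29.5 and P_2 = 11: Q_1 = 2334.81.
∂Q_1/∂P_2 = 1.22P_2 = 1.22(11) = 13.4200.
ε = (∂Q_1/∂P_2)(P_2/Q_1) = 13.4200 × (11/2334.81) ≈ 0.063.

0.063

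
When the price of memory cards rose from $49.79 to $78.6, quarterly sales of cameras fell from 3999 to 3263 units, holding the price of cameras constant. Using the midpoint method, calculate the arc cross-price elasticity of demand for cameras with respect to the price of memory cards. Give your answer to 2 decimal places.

ΔQ_A = 3263 − 3999 = -736; ΔP_B = 78.6 − 49.79 = 28.81.
Midpoints: Q̄_A = 3631.0, P̄_B = 64.19.
ε = (ΔQ_A/Q̄_A)/(ΔP_B/P̄_B) = (-736/3631.0)/(28.81/64.19) ≈ -0.45.

-0.45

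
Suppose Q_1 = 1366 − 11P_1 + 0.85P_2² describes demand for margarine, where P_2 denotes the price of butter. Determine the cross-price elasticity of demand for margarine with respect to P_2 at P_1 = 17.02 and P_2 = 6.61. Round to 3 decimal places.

At P_1 = 17.02 and P_2 = 6.61: Q_1 = 1215.918.
∂Q_1/∂P_2 = 1.7P_2 = 1.7(6.61) = 11.2370.
ε = (∂Q_1/∂P_2)(P_2/Q_1) = 11.2370 × (6.61/1215.918) ≈ 0.061.
ε > 0: substitutes.

0.061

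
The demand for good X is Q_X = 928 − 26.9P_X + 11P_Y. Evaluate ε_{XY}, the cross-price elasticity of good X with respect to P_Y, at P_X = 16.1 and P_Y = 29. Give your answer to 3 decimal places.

0.392

At P_X = 16.1 and P_Y = 29: Q_X = 813.91.
∂Q_X/∂P_Y = 11.
ε = (∂Q_X/∂P_Y)(P_Y/Q_X) = 11 × (29/813.91) ≈ 0.392.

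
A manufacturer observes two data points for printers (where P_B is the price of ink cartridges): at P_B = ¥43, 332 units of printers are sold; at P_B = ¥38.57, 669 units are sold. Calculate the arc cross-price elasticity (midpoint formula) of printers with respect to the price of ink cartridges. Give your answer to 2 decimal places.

ΔQ_A = 669 − 332 = 337; ΔP_B = 38.57 − 43 = -4.43.
Midpoints: Q̄_A = 500.5, P̄_B = 40.78.
ε = (ΔQ_A/Q̄_A)/(ΔP_B/P̄_B) = (337/500.5)/(-4.43/40.78) ≈ -6.20.

-6.20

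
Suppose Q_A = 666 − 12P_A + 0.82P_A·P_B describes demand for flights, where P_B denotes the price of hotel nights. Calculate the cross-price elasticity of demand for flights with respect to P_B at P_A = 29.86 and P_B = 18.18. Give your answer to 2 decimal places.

At P_A = 29.86 and P_B = 18.18: Q_A = 752.821.
∂Q_A/∂P_B = 0.82P_A = 0.82(29.86) = 24.4852.
ε = (∂Q_A/∂P_B)(P_B/Q_A) = 24.4852 × (18.18/752.821) ≈ 0.59.
ε > 0: substitutes.

0.59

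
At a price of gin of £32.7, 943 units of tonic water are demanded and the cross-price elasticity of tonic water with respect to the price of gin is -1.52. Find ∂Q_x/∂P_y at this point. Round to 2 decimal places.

ε = (∂Q_x/∂P_y)·(P_y/Q_x) ⇒ ∂Q_x/∂P_y = ε·Q_x/P_y = -1.52 × 943/32.7 ≈ -43.83.

-43.83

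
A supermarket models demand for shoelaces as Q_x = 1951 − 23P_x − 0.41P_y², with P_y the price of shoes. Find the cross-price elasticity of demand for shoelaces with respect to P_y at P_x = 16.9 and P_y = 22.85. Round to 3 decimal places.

At P_x = 16.9 and P_y = 22.85: Q_x = 1348.230.
∂Q_x/∂P_y = -0.82P_y = -0.82(22.85) = -18.7370.
ε = (∂Q_x/∂P_y)(P_y/Q_x) = -18.7370 × (22.85/1348.230) ≈ -0.318.

-0.318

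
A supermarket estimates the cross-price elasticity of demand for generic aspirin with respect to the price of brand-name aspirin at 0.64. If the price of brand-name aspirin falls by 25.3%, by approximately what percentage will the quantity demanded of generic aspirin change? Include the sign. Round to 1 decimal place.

-16.2%

%ΔQ ≈ ε × %ΔP of brand-name aspirin = 0.64 × (-25.3%) = -16.2%.
Demand for generic aspirin falls by about 16.2%.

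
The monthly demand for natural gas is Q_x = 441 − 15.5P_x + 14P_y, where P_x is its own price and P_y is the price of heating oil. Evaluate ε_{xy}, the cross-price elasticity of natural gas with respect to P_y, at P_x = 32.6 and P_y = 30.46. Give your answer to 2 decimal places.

1.18

At P_x = 32.6 and P_y = 30.46: Q_x = 362.14.
∂Q_x/∂P_y = 14.
ε = (∂Q_x/∂P_y)(P_y/Q_x) = 14 × (30.46/362.14) ≈ 1.18.
Since ε > 0, natural gas and heating oil are substitutes.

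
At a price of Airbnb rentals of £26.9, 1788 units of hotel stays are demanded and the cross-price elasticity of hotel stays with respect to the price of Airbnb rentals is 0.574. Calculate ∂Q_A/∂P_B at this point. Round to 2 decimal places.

ε = (∂Q_A/∂P_B)·(P_B/Q_A) ⇒ ∂Q_A/∂P_B = ε·Q_A/P_B = 0.574 × 1788/26.9 ≈ 38.15.

38.15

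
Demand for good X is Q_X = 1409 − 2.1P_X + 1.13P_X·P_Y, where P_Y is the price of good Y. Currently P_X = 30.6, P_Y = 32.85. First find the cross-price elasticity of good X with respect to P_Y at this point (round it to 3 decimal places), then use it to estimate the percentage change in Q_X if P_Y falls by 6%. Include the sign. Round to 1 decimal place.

-2.7%

At P_X = 30.6, P_Y = 32.85: Q_X = 2480.627.
∂Q_X/∂P_Y = 1.13P_X = 34.5780.
ε = (∂Q_X/∂P_Y)(P_Y/Q_X) = 34.5780 × 32.85/2480.627 ≈ 0.458.
%ΔQ_X ≈ ε × %ΔP_Y = 0.458 × (-6%) = -2.7%.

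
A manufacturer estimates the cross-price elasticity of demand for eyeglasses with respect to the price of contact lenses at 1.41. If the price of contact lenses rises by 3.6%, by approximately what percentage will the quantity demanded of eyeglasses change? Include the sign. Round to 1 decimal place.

5.1%

%ΔQ ≈ ε × %ΔP of contact lenses = 1.41 × (3.6%) = 5.1%.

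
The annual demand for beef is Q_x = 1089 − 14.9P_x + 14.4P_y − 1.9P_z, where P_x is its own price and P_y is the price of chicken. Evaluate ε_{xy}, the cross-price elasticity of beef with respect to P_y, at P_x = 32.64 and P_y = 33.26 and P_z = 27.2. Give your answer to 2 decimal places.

0.47

At P_x = 32.64 and P_y = 33.26 and P_z = 27.2: Q_x = 1029.928.
∂Q_x/∂P_y = 14.4.
ε = (∂Q_x/∂P_y)(P_y/Q_x) = 14.4 × (33.26/1029.928) ≈ 0.47.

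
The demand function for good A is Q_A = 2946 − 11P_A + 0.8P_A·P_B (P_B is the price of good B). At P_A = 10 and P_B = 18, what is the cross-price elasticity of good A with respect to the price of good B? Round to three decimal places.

0.048

At P_A = 10 and P_B = 18: Q_A = 2980.
∂Q_A/∂P_B = 0.8P_A = 0.8(10) = 8.0000.
ε = (∂Q_A/∂P_B)(P_B/Q_A) = 8.0000 × (18/2980) ≈ 0.048.
ε > 0: substitutes.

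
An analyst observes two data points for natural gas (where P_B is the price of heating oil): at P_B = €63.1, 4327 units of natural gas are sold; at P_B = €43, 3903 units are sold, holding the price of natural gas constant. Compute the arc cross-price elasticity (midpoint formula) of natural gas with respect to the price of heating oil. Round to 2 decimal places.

0.27

ΔQ_A = 3903 − 4327 = -424; ΔP_B = 43 − 63.1 = -20.1.
Midpoints: Q̄_A = 4115.0, P̄_B = 53.05.
ε = (ΔQ_A/Q̄_A)/(ΔP_B/P̄_B) = (-424/4115.0)/(-20.1/53.05) ≈ 0.27.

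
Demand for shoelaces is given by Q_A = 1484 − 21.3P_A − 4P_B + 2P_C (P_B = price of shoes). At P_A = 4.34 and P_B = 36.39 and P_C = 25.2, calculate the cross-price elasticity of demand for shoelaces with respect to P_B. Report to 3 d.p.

At P_A = 4.34 and P_B = 36.39 and P_C = 25.2: Q_A = 1296.398.
∂Q_A/∂P_B = -4.
ε = (∂Q_A/∂P_B)(P_B/Q_A) = -4 × (36.39/1296.398) ≈ -0.112.

-0.112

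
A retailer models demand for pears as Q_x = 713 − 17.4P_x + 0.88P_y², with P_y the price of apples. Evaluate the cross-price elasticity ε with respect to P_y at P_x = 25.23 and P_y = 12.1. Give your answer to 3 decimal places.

0.640

At P_x = 25.23 and P_y = 12.1: Q_x = 402.839.
∂Q_x/∂P_y = 1.76P_y = 1.76(12.1) = 21.2960.
ε = (∂Q_x/∂P_y)(P_y/Q_x) = 21.2960 × (12.1/402.839) ≈ 0.640.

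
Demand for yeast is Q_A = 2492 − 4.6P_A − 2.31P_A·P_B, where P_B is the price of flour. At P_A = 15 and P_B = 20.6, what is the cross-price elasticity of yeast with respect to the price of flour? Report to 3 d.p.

-0.418

At P_A = 15 and P_B = 20.6: Q_A = 1709.21.
∂Q_A/∂P_B = -2.31P_A = -2.31(15) = -34.6500.
ε = (∂Q_A/∂P_B)(P_B/Q_A) = -34.6500 × (20.6/1709.21) ≈ -0.418.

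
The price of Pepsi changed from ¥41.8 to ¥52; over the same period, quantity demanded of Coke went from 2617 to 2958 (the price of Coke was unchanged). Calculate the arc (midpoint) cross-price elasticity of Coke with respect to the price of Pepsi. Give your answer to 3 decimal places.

ΔQ_A = 2958 − 2617 = 341; ΔP_B = 52 − 41.8 = 10.2.
Midpoints: Q̄_A = 2787.5, P̄_B = 46.90.
ε = (ΔQ_A/Q̄_A)/(ΔP_B/P̄_B) = (341/2787.5)/(10.2/46.90) ≈ 0.562.

0.562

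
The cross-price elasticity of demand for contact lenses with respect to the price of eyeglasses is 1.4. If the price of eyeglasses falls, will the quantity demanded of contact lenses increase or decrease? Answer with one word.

ε > 0 and the price of eyeglasses falls, so the quantity of contact lenses moves in the same direction: it decreases.

decrease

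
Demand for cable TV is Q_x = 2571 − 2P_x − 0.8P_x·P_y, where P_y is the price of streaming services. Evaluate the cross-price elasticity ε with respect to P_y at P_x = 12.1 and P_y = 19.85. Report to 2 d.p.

-0.08

At P_x = 12.1 and P_y = 19.85: Q_x = 2354.652.
∂Q_x/∂P_y = -0.8P_x = -0.8(12.1) = -9.6800.
ε = (∂Q_x/∂P_y)(P_y/Q_x) = -9.6800 × (19.85/2354.652) ≈ -0.08.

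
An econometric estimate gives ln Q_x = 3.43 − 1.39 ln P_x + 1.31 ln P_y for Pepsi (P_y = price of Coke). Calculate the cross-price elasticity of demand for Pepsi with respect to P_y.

1.31

In a log-linear (constant-elasticity) demand function, the coefficient on ln P_y is the cross-price elasticity.
ε = 1.31. Positive, so Pepsi and Coke are substitutes.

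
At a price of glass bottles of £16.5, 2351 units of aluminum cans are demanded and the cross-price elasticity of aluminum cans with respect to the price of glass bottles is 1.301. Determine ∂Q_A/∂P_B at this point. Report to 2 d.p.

ε = (∂Q_A/∂P_B)·(P_B/Q_A) ⇒ ∂Q_A/∂P_B = ε·Q_A/P_B = 1.301 × 2351/16.5 ≈ 185.37.

185.37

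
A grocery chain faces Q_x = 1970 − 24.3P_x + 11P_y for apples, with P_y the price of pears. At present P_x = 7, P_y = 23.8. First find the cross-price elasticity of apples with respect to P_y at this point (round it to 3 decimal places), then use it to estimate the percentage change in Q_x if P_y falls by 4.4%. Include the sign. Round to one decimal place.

At P_x = 7, P_y = 23.8: Q_x = 2061.7.
∂Q_x/∂P_y = 11.
ε = (∂Q_x/∂P_y)(P_y/Q_x) = 11.0000 × 23.8/2061.7 ≈ 0.127.
%ΔQ_x ≈ ε × %ΔP_y = 0.127 × (-4.4%) = -0.6%.

-0.6%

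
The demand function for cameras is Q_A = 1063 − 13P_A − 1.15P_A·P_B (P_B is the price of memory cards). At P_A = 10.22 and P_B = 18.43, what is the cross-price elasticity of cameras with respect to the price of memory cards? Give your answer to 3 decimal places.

-0.304

At P_A = 10.22 and P_B = 18.43: Q_A = 713.532.
∂Q_A/∂P_B = -1.15P_A = -1.15(10.22) = -11.7530.
ε = (∂Q_A/∂P_B)(P_B/Q_A) = -11.7530 × (18.43/713.532) ≈ -0.304.
ε < 0: complements.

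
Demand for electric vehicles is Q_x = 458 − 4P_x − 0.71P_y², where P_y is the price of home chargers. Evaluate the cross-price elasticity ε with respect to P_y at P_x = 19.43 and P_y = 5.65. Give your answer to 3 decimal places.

At P_x = 19.43 and P_y = 5.65: Q_x = 357.615.
∂Q_x/∂P_y = -1.42P_y = -1.42(5.65) = -8.0230.
ε = (∂Q_x/∂P_y)(P_y/Q_x) = -8.0230 × (5.65/357.615) ≈ -0.127.
ε < 0: complements.

-0.127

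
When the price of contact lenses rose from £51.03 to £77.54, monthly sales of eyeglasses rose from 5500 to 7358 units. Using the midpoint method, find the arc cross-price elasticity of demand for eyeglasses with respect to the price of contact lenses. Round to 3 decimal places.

ΔQ_A = 7358 − 5500 = 1858; ΔP_B = 77.54 − 51.03 = 26.51.
Midpoints: Q̄_A = 6429.0, P̄_B = 64.28.
ε = (ΔQ_A/Q̄_A)/(ΔP_B/P̄_B) = (1858/6429.0)/(26.51/64.28) ≈ 0.701.

0.701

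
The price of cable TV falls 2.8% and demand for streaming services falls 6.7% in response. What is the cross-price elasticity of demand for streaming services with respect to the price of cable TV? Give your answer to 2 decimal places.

2.39

ε = (%ΔQ of streaming services) / (%ΔP of cable TV) = (-6.7%) / (-2.8%) ≈ 2.39.
Positive cross-price elasticity: substitutes.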